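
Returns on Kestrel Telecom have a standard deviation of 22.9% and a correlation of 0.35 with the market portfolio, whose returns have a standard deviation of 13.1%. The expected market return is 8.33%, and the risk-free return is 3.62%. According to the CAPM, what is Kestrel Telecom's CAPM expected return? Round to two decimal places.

β = ρ × σ_i / σ_m = 0.35 × 22.9% / 13.1% = 0.6118
MRP = 8.33% − 3.62% = 4.71%
E(R) = 3.62% + 0.6118 × 4.71% = 6.50%

6.50%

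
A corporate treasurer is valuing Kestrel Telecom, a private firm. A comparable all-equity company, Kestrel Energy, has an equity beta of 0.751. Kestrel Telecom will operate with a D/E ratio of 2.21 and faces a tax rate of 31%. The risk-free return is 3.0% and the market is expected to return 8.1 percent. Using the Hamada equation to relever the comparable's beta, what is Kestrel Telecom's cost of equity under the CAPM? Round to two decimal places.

12.67%

β_L = β_U × [1 + (1 − t)(D/E)] = 0.751 × [1 + (1 − 0.31) × 2.21]
    = 0.751 × [1 + 0.69 × 2.21] = 0.751 × 2.5249 = 1.8962
MRP = 8.1% − 3.0% = 5.10%
E(R) = R_f + β_L × MRP = 3.0% + 1.8962 × 5.1% = 12.67%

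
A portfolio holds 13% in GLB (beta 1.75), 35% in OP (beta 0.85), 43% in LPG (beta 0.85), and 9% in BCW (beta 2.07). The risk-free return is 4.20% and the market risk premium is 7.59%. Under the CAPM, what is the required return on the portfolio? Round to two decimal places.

β_P = Σ w_i β_i = 0.13×1.75 + 0.35×0.85 + 0.43×0.85 + 0.09×2.07 = 1.0768
E(R_P) = R_f + β_P × MRP = 4.20% + 1.0768 × 7.59% = 12.37%

12.37%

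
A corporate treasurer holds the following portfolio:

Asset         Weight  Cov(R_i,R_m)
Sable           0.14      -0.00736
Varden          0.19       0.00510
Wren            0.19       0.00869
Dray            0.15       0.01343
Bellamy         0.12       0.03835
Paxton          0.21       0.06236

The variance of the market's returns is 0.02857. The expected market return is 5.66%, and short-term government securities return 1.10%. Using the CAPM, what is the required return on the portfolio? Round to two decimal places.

4.50%

β_Sable = -0.00736 / 0.02857 = -0.2576
β_Varden = 0.00510 / 0.02857 = 0.1785
β_Wren = 0.00869 / 0.02857 = 0.3042
β_Dray = 0.01343 / 0.02857 = 0.4701
β_Bellamy = 0.03835 / 0.02857 = 1.3423
β_Paxton = 0.06236 / 0.02857 = 2.1827
β_P = Σ w_i β_i = 0.14×-0.2576 + 0.19×0.1785 + 0.19×0.3042 + 0.15×0.4701 + 0.12×1.3423 + 0.21×2.1827 = 0.7456
MRP = 5.66% − 1.10% = 4.56%
E(R_P) = R_f + β_P × MRP = 1.10% + 0.7456 × 4.56% = 4.50%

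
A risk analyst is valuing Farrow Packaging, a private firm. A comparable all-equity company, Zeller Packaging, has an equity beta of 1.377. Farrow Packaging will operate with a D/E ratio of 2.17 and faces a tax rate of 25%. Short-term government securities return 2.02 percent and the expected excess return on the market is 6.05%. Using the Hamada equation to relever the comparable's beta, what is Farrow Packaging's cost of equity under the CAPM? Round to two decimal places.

23.91%

β_L = β_U × [1 + (1 − t)(D/E)] = 1.377 × [1 + (1 − 0.25) × 2.17]
    = 1.377 × [1 + 0.75 × 2.17] = 1.377 × 2.6275 = 3.6181
E(R) = R_f + β_L × MRP = 2.02% + 3.6181 × 6.05% = 23.91%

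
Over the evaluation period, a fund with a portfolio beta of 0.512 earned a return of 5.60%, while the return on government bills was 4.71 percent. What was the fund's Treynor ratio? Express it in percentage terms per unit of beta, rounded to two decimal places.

1.74%

Treynor = (R_P − R_f) / β_P = (5.60% − 4.71%) / 0.5120 = 0.89% / 0.5120 = 1.74%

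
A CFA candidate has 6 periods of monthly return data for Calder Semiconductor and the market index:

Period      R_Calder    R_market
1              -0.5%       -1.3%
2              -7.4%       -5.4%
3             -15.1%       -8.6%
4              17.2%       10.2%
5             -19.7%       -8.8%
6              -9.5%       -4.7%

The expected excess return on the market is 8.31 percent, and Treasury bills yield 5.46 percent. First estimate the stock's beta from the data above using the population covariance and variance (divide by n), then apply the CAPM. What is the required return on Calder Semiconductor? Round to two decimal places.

Mean R_i = (-0.5 − 7.4 − 15.1 + 17.2 − 19.7 − 9.5) / 6 = -5.8333%
Mean R_m = (-1.3 − 5.4 − 8.6 + 10.2 − 8.8 − 4.7) / 6 = -3.1000%
Σ(R_i − R̄_i)(R_m − R̄_m) = 455.4200  ⇒  Cov = 455.4200 / 6 = 75.9033
Σ(R_m − R̄_m)² = 250.7200  ⇒  Var(R_m) = 250.7200 / 6 = 41.7867
β = Cov / Var(R_m) = 75.9033 / 41.7867 = 1.8164
E(R) = R_f + β × MRP = 5.46% + 1.8164 × 8.31% = 20.55%

20.55%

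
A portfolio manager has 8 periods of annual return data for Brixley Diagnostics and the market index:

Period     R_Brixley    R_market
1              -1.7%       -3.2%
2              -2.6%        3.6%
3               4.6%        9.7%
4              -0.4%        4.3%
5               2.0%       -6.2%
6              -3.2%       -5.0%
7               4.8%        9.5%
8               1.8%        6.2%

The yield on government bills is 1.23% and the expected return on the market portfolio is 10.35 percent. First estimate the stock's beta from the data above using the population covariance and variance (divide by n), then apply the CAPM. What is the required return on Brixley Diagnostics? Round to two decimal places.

4.03%

Mean R_i = (-1.7 − 2.6 + 4.6 − 0.4 + 2.0 − 3.2 + 4.8 + 1.8) / 8 = 0.6625%
Mean R_m = (-3.2 + 3.6 + 9.7 + 4.3 − 6.2 − 5.0 + 9.5 + 6.2) / 8 = 2.3625%
Σ(R_i − R̄_i)(R_m − R̄_m) = 86.8188  ⇒  Cov = 86.8188 / 8 = 10.8524
Σ(R_m − R̄_m)² = 283.2588  ⇒  Var(R_m) = 283.2588 / 8 = 35.4074
β = Cov / Var(R_m) = 10.8524 / 35.4074 = 0.3065
MRP = 10.35% − 1.23% = 9.12%
E(R) = R_f + β × MRP = 1.23% + 0.3065 × 9.12% = 4.03%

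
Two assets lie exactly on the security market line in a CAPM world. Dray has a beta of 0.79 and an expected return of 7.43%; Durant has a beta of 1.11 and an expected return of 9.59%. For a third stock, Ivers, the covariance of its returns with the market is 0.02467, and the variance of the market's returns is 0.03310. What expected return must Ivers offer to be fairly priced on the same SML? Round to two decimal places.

MRP = (9.59% − 7.43%) / (1.11 − 0.79) = 6.7500%
R_f = 7.43% − 0.79 × 6.7500% = 2.0975%
β_Ivers = Cov / Var(R_m) = 0.02467 / 0.03310 = 0.7453
E(R_Ivers) = R_f + β × MRP = 2.0975% + 0.7453 × 6.7500% = 7.13%

7.13%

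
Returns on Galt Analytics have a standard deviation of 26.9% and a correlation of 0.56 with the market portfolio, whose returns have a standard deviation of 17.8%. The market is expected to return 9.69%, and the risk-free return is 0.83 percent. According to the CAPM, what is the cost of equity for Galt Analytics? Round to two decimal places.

β = ρ × σ_i / σ_m = 0.56 × 26.9% / 17.8% = 0.8463
MRP = 9.69% − 0.83% = 8.86%
E(R) = 0.83% + 0.8463 × 8.86% = 8.33%

8.33%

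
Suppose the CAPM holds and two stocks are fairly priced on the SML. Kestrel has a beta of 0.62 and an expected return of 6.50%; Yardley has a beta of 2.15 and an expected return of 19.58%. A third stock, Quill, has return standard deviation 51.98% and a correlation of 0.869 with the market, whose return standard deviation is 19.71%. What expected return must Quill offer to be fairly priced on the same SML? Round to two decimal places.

MRP = (19.58% − 6.50%) / (2.15 − 0.62) = 8.5490%
R_f = 6.50% − 0.62 × 8.5490% = 1.1996%
β_Quill = ρ·σ_i/σ_m = 0.869 × 51.98 / 19.71 = 2.2918
E(R_Quill) = R_f + β × MRP = 1.1996% + 2.2918 × 8.5490% = 20.79%

20.79%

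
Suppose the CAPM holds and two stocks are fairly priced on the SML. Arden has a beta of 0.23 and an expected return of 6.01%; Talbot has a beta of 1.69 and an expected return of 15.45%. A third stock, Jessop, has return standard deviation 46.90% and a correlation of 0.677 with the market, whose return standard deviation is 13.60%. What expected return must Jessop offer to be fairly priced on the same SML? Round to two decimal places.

19.62%

MRP = (15.45% − 6.01%) / (1.69 − 0.23) = 6.4658%
R_f = 6.01% − 0.23 × 6.4658% = 4.5229%
β_Jessop = ρ·σ_i/σ_m = 0.677 × 46.90 / 13.60 = 2.3347
E(R_Jessop) = R_f + β × MRP = 4.5229% + 2.3347 × 6.4658% = 19.62%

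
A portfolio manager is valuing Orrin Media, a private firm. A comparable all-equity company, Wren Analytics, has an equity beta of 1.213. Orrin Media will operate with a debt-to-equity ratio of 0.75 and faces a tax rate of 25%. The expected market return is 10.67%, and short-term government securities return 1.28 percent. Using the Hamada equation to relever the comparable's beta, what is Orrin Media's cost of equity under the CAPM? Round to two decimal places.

β_L = β_U × [1 + (1 − t)(D/E)] = 1.213 × [1 + (1 − 0.25) × 0.75]
    = 1.213 × [1 + 0.75 × 0.75] = 1.213 × 1.5625 = 1.8953
MRP = 10.67% − 1.28% = 9.39%
E(R) = R_f + β_L × MRP = 1.28% + 1.8953 × 9.39% = 19.08%

19.08%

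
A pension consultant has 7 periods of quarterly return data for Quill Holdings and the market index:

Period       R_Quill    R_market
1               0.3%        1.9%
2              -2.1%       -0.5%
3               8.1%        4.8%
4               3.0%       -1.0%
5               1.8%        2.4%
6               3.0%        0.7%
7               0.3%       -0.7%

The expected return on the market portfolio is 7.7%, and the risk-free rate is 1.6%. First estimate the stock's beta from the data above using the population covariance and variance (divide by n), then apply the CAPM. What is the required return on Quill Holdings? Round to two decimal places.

8.09%

Mean R_i = (0.3 − 2.1 + 8.1 + 3.0 + 1.8 + 3.0 + 0.3) / 7 = 2.0571%
Mean R_m = (1.9 − 0.5 + 4.8 − 1.0 + 2.4 + 0.7 − 0.7) / 7 = 1.0857%
Σ(R_i − R̄_i)(R_m − R̄_m) = 28.0757  ⇒  Cov = 28.0757 / 7 = 4.0108
Σ(R_m − R̄_m)² = 26.3886  ⇒  Var(R_m) = 26.3886 / 7 = 3.7698
β = Cov / Var(R_m) = 4.0108 / 3.7698 = 1.0639
MRP = 7.7% − 1.6% = 6.10%
E(R) = R_f + β × MRP = 1.6% + 1.0639 × 6.1% = 8.09%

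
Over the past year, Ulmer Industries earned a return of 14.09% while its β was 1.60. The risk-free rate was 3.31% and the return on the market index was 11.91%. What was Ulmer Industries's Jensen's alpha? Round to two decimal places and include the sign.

-2.98%

Market excess return = 11.91% − 3.31% = 8.60%
CAPM benchmark = R_f + β(R_m − R_f) = 3.31% + 1.60 × 8.60% = 17.0700%
α = actual − benchmark = 14.09% − 17.0700% = -2.98%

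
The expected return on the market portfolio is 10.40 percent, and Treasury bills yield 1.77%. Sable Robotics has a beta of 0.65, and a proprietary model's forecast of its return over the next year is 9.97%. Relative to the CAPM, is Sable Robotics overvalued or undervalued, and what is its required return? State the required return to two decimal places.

Undervalued; required return 7.38%

MRP = 10.40% − 1.77% = 8.63%
Required return = R_f + β·MRP = 1.77% + 0.65 × 8.63% = 7.38%
Forecast 9.97% > required 7.38% → the stock plots above the SML → undervalued.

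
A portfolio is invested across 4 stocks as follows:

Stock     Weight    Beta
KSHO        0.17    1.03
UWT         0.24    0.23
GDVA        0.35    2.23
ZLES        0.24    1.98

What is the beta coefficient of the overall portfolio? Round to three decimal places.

1.486

β_P = Σ w_i β_i = 0.17×1.03 + 0.24×0.23 + 0.35×2.23 + 0.24×1.98 = 1.4860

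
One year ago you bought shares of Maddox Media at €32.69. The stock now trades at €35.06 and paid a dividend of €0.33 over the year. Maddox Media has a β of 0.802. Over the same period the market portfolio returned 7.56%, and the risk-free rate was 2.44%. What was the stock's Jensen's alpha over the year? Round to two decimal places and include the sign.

Realised HPR = (P1 + D1 − P0) / P0 = (35.06 + 0.33 − 32.69) / 32.69 = 2.70 / 32.69 = 8.2594%
MRP = 7.56% − 2.44% = 5.12%
CAPM required = R_f + β·MRP = 2.44% + 0.802 × 5.12% = 6.54624%
α = realised − required = 8.2594% − 6.54624% = +1.71%

+1.71%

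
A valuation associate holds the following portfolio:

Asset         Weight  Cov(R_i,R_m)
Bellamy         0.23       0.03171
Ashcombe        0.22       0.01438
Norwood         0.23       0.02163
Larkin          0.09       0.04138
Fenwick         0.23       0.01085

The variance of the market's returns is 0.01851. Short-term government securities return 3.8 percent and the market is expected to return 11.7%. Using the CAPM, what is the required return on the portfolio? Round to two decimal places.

13.04%

β_Bellamy = 0.03171 / 0.01851 = 1.7131
β_Ashcombe = 0.01438 / 0.01851 = 0.7769
β_Norwood = 0.02163 / 0.01851 = 1.1686
β_Larkin = 0.04138 / 0.01851 = 2.2355
β_Fenwick = 0.01085 / 0.01851 = 0.5862
β_P = Σ w_i β_i = 0.23×1.7131 + 0.22×0.7769 + 0.23×1.1686 + 0.09×2.2355 + 0.23×0.5862 = 1.1697
MRP = 11.7% − 3.8% = 7.90%
E(R_P) = R_f + β_P × MRP = 3.8% + 1.1697 × 7.9% = 13.04%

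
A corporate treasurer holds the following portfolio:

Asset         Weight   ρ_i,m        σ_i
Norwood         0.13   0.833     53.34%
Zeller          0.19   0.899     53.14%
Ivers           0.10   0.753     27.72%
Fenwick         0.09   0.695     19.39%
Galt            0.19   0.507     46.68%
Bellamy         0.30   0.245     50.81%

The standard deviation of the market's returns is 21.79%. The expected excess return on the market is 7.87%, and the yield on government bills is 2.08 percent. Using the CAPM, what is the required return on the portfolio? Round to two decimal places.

β_Norwood = 0.833 × 53.34% / 21.79% = 2.0391
β_Zeller = 0.899 × 53.14% / 21.79% = 2.1924
β_Ivers = 0.753 × 27.72% / 21.79% = 0.9579
β_Fenwick = 0.695 × 19.39% / 21.79% = 0.6185
β_Galt = 0.507 × 46.68% / 21.79% = 1.0861
β_Bellamy = 0.245 × 50.81% / 21.79% = 0.5713
β_P = Σ w_i β_i = 0.13×2.0391 + 0.19×2.1924 + 0.10×0.9579 + 0.09×0.6185 + 0.19×1.0861 + 0.30×0.5713 = 1.2108
E(R_P) = R_f + β_P × MRP = 2.08% + 1.2108 × 7.87% = 11.61%

11.61%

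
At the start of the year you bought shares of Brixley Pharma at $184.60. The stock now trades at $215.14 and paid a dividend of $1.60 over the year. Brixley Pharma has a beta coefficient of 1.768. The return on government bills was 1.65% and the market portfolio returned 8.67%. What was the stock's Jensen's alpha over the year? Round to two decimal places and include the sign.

+3.35%

Realised HPR = (P1 + D1 − P0) / P0 = (215.14 + 1.60 − 184.60) / 184.60 = 32.14 / 184.60 = 17.4106%
MRP = 8.67% − 1.65% = 7.02%
CAPM required = R_f + β·MRP = 1.65% + 1.768 × 7.02% = 14.06136%
α = realised − required = 17.4106% − 14.06136% = +3.35%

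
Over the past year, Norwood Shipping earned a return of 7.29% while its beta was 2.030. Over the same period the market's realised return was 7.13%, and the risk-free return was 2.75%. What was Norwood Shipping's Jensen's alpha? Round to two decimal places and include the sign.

-4.35%

Market excess return = 7.13% − 2.75% = 4.38%
CAPM benchmark = R_f + β(R_m − R_f) = 2.75% + 2.030 × 4.38% = 11.64140%
α = actual − benchmark = 7.29% − 11.64140% = -4.35%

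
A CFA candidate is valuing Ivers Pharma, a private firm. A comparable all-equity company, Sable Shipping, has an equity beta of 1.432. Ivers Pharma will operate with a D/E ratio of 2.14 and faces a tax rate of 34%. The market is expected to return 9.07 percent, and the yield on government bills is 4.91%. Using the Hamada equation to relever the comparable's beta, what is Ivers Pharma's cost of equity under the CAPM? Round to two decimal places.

β_L = β_U × [1 + (1 − t)(D/E)] = 1.432 × [1 + (1 − 0.34) × 2.14]
    = 1.432 × [1 + 0.66 × 2.14] = 1.432 × 2.4124 = 3.4546
MRP = 9.07% − 4.91% = 4.16%
E(R) = R_f + β_L × MRP = 4.91% + 3.4546 × 4.16% = 19.28%

19.28%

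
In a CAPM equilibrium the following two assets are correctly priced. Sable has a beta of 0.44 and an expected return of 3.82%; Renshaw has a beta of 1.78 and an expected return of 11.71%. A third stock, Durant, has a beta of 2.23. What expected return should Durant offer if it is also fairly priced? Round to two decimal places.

14.36%

MRP (SML slope) = (11.71% − 3.82%) / (1.78 − 0.44) = 7.89% / 1.34 = 5.8881%
R_f (intercept) = 3.82% − 0.44 × 5.8881% = 1.2292%
E(R_Durant) = R_f + β × MRP = 1.2292% + 2.23 × 5.8881% = 14.36%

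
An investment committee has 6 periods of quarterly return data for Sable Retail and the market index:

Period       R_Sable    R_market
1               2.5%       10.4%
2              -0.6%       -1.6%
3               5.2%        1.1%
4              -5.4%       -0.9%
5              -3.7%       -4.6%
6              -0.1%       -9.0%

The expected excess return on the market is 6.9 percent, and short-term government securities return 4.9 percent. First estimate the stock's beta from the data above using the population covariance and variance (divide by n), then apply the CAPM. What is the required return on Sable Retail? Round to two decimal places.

6.66%

Mean R_i = (2.5 − 0.6 + 5.2 − 5.4 − 3.7 − 0.1) / 6 = -0.3500%
Mean R_m = (10.4 − 1.6 + 1.1 − 0.9 − 4.6 − 9.0) / 6 = -0.7667%
Σ(R_i − R̄_i)(R_m − R̄_m) = 53.8500  ⇒  Cov = 53.8500 / 6 = 8.9750
Σ(R_m − R̄_m)² = 211.3733  ⇒  Var(R_m) = 211.3733 / 6 = 35.2289
β = Cov / Var(R_m) = 8.9750 / 35.2289 = 0.2548
E(R) = R_f + β × MRP = 4.9% + 0.2548 × 6.9% = 6.66%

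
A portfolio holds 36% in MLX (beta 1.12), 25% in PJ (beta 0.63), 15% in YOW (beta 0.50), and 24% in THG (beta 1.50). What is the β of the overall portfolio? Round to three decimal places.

0.996

β_P = Σ w_i β_i = 0.36×1.12 + 0.25×0.63 + 0.15×0.50 + 0.24×1.50 = 0.9957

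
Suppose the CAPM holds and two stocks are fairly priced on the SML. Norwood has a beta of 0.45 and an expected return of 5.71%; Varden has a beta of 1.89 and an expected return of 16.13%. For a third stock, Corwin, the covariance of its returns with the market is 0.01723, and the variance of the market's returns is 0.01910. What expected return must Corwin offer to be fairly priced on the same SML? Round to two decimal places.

MRP = (16.13% − 5.71%) / (1.89 − 0.45) = 7.2361%
R_f = 5.71% − 0.45 × 7.2361% = 2.4538%
β_Corwin = Cov / Var(R_m) = 0.01723 / 0.01910 = 0.9021
E(R_Corwin) = R_f + β × MRP = 2.4538% + 0.9021 × 7.2361% = 8.98%

8.98%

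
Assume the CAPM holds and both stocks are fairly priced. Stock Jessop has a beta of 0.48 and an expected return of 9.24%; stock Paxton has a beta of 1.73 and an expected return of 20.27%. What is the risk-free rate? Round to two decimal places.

Both satisfy E(R) = R_f + β·MRP, so the slope of the SML is
MRP = (20.27% − 9.24%) / (1.73 − 0.48) = 11.03% / 1.25 = 8.8240%
R_f = E(R_Jessop) − β_Jessop·MRP = 9.24% − 0.48 × 8.8240% = 5.0045%

5.00%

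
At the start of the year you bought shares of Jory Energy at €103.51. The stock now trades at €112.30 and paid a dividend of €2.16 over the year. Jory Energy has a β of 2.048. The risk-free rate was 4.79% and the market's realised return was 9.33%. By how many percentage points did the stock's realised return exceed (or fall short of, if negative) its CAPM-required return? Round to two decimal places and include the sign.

Realised HPR = (P1 + D1 − P0) / P0 = (112.30 + 2.16 − 103.51) / 103.51 = 10.95 / 103.51 = 10.5787%
MRP = 9.33% − 4.79% = 4.54%
CAPM required = R_f + β·MRP = 4.79% + 2.048 × 4.54% = 14.08792%
α = realised − required = 10.5787% − 14.08792% = -3.51%

-3.51%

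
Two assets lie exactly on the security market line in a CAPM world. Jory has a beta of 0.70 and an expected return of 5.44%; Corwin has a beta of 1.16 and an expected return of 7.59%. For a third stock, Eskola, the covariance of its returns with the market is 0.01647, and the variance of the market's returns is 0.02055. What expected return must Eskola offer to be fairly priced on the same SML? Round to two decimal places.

5.91%

MRP = (7.59% − 5.44%) / (1.16 − 0.70) = 4.6739%
R_f = 5.44% − 0.70 × 4.6739% = 2.1683%
β_Eskola = Cov / Var(R_m) = 0.01647 / 0.02055 = 0.8015
E(R_Eskola) = R_f + β × MRP = 2.1683% + 0.8015 × 4.6739% = 5.91%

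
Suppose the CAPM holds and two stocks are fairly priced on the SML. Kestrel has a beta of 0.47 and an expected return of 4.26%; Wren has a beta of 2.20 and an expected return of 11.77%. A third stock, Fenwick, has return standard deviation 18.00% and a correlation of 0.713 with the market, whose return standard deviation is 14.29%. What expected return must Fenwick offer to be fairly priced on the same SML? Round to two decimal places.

MRP = (11.77% − 4.26%) / (2.20 − 0.47) = 4.3410%
R_f = 4.26% − 0.47 × 4.3410% = 2.2197%
β_Fenwick = ρ·σ_i/σ_m = 0.713 × 18.00 / 14.29 = 0.8981
E(R_Fenwick) = R_f + β × MRP = 2.2197% + 0.8981 × 4.3410% = 6.12%

6.12%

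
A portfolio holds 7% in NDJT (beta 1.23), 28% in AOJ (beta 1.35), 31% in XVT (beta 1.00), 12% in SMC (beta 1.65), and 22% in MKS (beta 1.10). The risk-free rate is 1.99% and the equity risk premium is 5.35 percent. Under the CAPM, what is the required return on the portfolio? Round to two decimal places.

β_P = Σ w_i β_i = 0.07×1.23 + 0.28×1.35 + 0.31×1.00 + 0.12×1.65 + 0.22×1.10 = 1.2141
E(R_P) = R_f + β_P × MRP = 1.99% + 1.2141 × 5.35% = 8.49%

8.49%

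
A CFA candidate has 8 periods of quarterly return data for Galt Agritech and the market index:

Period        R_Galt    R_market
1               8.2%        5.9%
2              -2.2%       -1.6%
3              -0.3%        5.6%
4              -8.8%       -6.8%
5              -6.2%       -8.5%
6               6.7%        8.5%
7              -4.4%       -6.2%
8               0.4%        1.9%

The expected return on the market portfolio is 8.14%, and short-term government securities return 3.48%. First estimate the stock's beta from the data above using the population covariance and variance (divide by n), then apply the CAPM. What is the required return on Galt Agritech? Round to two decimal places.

7.30%

Mean R_i = (8.2 − 2.2 − 0.3 − 8.8 − 6.2 + 6.7 − 4.4 + 0.4) / 8 = -0.8250%
Mean R_m = (5.9 − 1.6 + 5.6 − 6.8 − 8.5 + 8.5 − 6.2 + 1.9) / 8 = -0.1500%
Σ(R_i − R̄_i)(R_m − R̄_m) = 246.7600  ⇒  Cov = 246.7600 / 8 = 30.8450
Σ(R_m − R̄_m)² = 301.3400  ⇒  Var(R_m) = 301.3400 / 8 = 37.6675
β = Cov / Var(R_m) = 30.8450 / 37.6675 = 0.8189
MRP = 8.14% − 3.48% = 4.66%
E(R) = R_f + β × MRP = 3.48% + 0.8189 × 4.66% = 7.30%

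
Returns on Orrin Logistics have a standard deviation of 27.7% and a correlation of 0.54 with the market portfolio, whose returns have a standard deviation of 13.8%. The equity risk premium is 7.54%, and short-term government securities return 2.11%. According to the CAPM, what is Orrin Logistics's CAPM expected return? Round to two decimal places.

10.28%

β = ρ × σ_i / σ_m = 0.54 × 27.7% / 13.8% = 1.0839
E(R) = 2.11% + 1.0839 × 7.54% = 10.28%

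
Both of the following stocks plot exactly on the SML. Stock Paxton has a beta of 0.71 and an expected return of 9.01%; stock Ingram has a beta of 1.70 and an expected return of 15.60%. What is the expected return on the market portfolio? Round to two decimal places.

Both satisfy E(R) = R_f + β·MRP, so the slope of the SML is
MRP = (15.60% − 9.01%) / (1.70 − 0.71) = 6.59% / 0.99 = 6.6566%
R_f = E(R_Paxton) − β_Paxton·MRP = 9.01% − 0.71 × 6.6566% = 4.2838%
E(R_m) = R_f + MRP = 4.2838% + 6.6566% = 10.94%

10.94%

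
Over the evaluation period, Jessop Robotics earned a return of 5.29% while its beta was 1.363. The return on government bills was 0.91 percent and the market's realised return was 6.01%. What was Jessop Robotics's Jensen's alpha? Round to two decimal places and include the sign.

Market excess return = 6.01% − 0.91% = 5.10%
CAPM benchmark = R_f + β(R_m − R_f) = 0.91% + 1.363 × 5.10% = 7.86130%
α = actual − benchmark = 5.29% − 7.86130% = -2.57%

-2.57%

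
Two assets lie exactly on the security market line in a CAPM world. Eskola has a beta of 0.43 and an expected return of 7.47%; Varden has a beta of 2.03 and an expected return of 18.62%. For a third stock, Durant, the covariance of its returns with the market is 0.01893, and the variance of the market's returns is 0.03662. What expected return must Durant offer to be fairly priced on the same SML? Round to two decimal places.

8.08%

MRP = (18.62% − 7.47%) / (2.03 − 0.43) = 6.9688%
R_f = 7.47% − 0.43 × 6.9688% = 4.4734%
β_Durant = Cov / Var(R_m) = 0.01893 / 0.03662 = 0.5169
E(R_Durant) = R_f + β × MRP = 4.4734% + 0.5169 × 6.9688% = 8.08%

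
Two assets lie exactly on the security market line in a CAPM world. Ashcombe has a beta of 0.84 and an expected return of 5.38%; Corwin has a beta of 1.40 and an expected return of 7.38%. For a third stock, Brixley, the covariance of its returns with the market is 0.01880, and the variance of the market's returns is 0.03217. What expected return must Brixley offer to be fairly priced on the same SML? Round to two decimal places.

4.47%

MRP = (7.38% − 5.38%) / (1.40 − 0.84) = 3.5714%
R_f = 5.38% − 0.84 × 3.5714% = 2.3800%
β_Brixley = Cov / Var(R_m) = 0.01880 / 0.03217 = 0.5844
E(R_Brixley) = R_f + β × MRP = 2.3800% + 0.5844 × 3.5714% = 4.47%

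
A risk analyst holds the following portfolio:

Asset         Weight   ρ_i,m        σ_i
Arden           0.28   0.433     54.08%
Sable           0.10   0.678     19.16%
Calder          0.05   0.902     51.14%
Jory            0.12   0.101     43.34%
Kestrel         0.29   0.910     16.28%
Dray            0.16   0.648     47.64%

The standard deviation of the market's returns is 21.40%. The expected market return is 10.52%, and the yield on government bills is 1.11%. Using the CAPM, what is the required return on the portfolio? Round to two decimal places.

β_Arden = 0.433 × 54.08% / 21.40% = 1.0942
β_Sable = 0.678 × 19.16% / 21.40% = 0.6070
β_Calder = 0.902 × 51.14% / 21.40% = 2.1555
β_Jory = 0.101 × 43.34% / 21.40% = 0.2045
β_Kestrel = 0.910 × 16.28% / 21.40% = 0.6923
β_Dray = 0.648 × 47.64% / 21.40% = 1.4426
β_P = Σ w_i β_i = 0.28×1.0942 + 0.10×0.6070 + 0.05×2.1555 + 0.12×0.2045 + 0.29×0.6923 + 0.16×1.4426 = 0.9310
MRP = 10.52% − 1.11% = 9.41%
E(R_P) = R_f + β_P × MRP = 1.11% + 0.9310 × 9.41% = 9.87%

9.87%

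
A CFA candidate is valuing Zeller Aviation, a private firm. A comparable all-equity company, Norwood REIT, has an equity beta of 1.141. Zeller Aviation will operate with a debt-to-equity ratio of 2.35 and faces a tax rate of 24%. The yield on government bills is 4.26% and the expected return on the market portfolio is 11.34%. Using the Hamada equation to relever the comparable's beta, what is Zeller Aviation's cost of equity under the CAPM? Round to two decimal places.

26.77%

β_L = β_U × [1 + (1 − t)(D/E)] = 1.141 × [1 + (1 − 0.24) × 2.35]
    = 1.141 × [1 + 0.76 × 2.35] = 1.141 × 2.7860 = 3.1788
MRP = 11.34% − 4.26% = 7.08%
E(R) = R_f + β_L × MRP = 4.26% + 3.1788 × 7.08% = 26.77%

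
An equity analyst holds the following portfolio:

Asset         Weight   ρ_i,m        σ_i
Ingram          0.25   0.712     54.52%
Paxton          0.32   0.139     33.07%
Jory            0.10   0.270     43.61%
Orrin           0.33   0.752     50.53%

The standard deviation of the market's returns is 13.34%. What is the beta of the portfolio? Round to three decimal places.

1.866

β_Ingram = 0.712 × 54.52% / 13.34% = 2.9099
β_Paxton = 0.139 × 33.07% / 13.34% = 0.3446
β_Jory = 0.270 × 43.61% / 13.34% = 0.8827
β_Orrin = 0.752 × 50.53% / 13.34% = 2.8485
β_P = Σ w_i β_i = 0.25×2.9099 + 0.32×0.3446 + 0.10×0.8827 + 0.33×2.8485 = 1.8660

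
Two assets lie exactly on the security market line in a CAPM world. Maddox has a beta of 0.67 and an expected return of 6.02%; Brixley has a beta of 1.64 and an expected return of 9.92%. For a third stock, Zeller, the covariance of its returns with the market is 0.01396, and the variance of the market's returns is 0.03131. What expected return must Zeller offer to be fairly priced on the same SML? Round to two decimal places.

MRP = (9.92% − 6.02%) / (1.64 − 0.67) = 4.0206%
R_f = 6.02% − 0.67 × 4.0206% = 3.3262%
β_Zeller = Cov / Var(R_m) = 0.01396 / 0.03131 = 0.4459
E(R_Zeller) = R_f + β × MRP = 3.3262% + 0.4459 × 4.0206% = 5.12%

5.12%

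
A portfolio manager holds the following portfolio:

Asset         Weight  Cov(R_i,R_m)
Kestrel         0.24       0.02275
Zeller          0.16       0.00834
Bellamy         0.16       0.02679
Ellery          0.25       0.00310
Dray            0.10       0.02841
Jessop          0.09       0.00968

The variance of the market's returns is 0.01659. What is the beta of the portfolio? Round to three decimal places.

0.938

β_Kestrel = 0.02275 / 0.01659 = 1.3713
β_Zeller = 0.00834 / 0.01659 = 0.5027
β_Bellamy = 0.02679 / 0.01659 = 1.6148
β_Ellery = 0.00310 / 0.01659 = 0.1869
β_Dray = 0.02841 / 0.01659 = 1.7125
β_Jessop = 0.00968 / 0.01659 = 0.5835
β_P = Σ w_i β_i = 0.24×1.3713 + 0.16×0.5027 + 0.16×1.6148 + 0.25×0.1869 + 0.10×1.7125 + 0.09×0.5835 = 0.9384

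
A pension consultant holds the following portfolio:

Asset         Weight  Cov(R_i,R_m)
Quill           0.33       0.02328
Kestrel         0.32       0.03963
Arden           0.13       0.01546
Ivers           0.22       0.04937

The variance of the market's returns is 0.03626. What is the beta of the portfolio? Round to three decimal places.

β_Quill = 0.02328 / 0.03626 = 0.6420
β_Kestrel = 0.03963 / 0.03626 = 1.0929
β_Arden = 0.01546 / 0.03626 = 0.4264
β_Ivers = 0.04937 / 0.03626 = 1.3616
β_P = Σ w_i β_i = 0.33×0.6420 + 0.32×1.0929 + 0.13×0.4264 + 0.22×1.3616 = 0.9166

0.917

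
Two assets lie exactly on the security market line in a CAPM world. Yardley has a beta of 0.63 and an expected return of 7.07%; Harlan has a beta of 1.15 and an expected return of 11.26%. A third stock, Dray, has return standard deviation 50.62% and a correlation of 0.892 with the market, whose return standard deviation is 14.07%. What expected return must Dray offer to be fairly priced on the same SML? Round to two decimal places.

MRP = (11.26% − 7.07%) / (1.15 − 0.63) = 8.0577%
R_f = 7.07% − 0.63 × 8.0577% = 1.9936%
β_Dray = ρ·σ_i/σ_m = 0.892 × 50.62 / 14.07 = 3.2092
E(R_Dray) = R_f + β × MRP = 1.9936% + 3.2092 × 8.0577% = 27.85%

27.85%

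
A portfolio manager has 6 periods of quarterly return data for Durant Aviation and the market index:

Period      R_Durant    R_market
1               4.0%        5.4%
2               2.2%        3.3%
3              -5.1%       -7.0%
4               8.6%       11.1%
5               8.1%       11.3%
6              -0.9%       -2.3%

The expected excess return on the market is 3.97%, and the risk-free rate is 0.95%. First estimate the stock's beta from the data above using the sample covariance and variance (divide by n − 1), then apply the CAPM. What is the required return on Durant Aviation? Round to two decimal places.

3.82%

Mean R_i = (4.0 + 2.2 − 5.1 + 8.6 + 8.1 − 0.9) / 6 = 2.8167%
Mean R_m = (5.4 + 3.3 − 7.0 + 11.1 + 11.3 − 2.3) / 6 = 3.6333%
Σ(R_i − R̄_i)(R_m − R̄_m) = 192.2167  ⇒  Cov = 192.2167 / 5 = 38.4433
Σ(R_m − R̄_m)² = 266.0333  ⇒  Var(R_m) = 266.0333 / 5 = 53.2067
β = Cov / Var(R_m) = 38.4433 / 53.2067 = 0.7225
E(R) = R_f + β × MRP = 0.95% + 0.7225 × 3.97% = 3.82%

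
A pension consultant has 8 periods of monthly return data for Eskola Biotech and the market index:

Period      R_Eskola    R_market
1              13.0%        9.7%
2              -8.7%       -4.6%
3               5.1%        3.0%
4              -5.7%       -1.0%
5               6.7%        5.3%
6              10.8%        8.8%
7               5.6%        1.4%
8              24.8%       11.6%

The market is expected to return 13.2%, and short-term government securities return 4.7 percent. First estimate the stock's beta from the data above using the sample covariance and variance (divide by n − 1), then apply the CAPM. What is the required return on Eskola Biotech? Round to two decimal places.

Mean R_i = (13.0 − 8.7 + 5.1 − 5.7 + 6.7 + 10.8 + 5.6 + 24.8) / 8 = 6.4500%
Mean R_m = (9.7 − 4.6 + 3.0 − 1.0 + 5.3 + 8.8 + 1.4 + 11.6) / 8 = 4.2750%
Σ(R_i − R̄_i)(R_m − R̄_m) = 392.6000  ⇒  Cov = 392.6000 / 7 = 56.0857
Σ(R_m − R̄_m)² = 221.0950  ⇒  Var(R_m) = 221.0950 / 7 = 31.5850
β = Cov / Var(R_m) = 56.0857 / 31.5850 = 1.7757
MRP = 13.2% − 4.7% = 8.50%
E(R) = R_f + β × MRP = 4.7% + 1.7757 × 8.5% = 19.79%

19.79%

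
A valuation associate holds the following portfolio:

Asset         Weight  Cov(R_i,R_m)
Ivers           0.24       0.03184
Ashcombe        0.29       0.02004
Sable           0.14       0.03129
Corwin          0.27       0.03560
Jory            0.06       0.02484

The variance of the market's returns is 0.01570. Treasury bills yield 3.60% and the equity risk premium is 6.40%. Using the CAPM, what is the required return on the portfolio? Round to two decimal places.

β_Ivers = 0.03184 / 0.01570 = 2.0280
β_Ashcombe = 0.02004 / 0.01570 = 1.2764
β_Sable = 0.03129 / 0.01570 = 1.9930
β_Corwin = 0.03560 / 0.01570 = 2.2675
β_Jory = 0.02484 / 0.01570 = 1.5822
β_P = Σ w_i β_i = 0.24×2.0280 + 0.29×1.2764 + 0.14×1.9930 + 0.27×2.2675 + 0.06×1.5822 = 1.8431
E(R_P) = R_f + β_P × MRP = 3.60% + 1.8431 × 6.40% = 15.40%

15.40%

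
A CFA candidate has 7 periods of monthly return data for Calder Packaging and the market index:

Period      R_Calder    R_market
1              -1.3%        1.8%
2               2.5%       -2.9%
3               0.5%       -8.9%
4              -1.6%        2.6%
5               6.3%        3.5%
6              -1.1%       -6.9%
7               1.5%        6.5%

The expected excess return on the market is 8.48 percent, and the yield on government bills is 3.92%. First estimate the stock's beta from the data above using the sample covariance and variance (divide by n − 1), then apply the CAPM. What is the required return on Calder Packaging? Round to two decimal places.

5.01%

Mean R_i = (-1.3 + 2.5 + 0.5 − 1.6 + 6.3 − 1.1 + 1.5) / 7 = 0.9714%
Mean R_m = (1.8 − 2.9 − 8.9 + 2.6 + 3.5 − 6.9 + 6.5) / 7 = -0.6143%
Σ(R_i − R̄_i)(R_m − R̄_m) = 25.3671  ⇒  Cov = 25.3671 / 6 = 4.2279
Σ(R_m − R̄_m)² = 197.0886  ⇒  Var(R_m) = 197.0886 / 6 = 32.8481
β = Cov / Var(R_m) = 4.2279 / 32.8481 = 0.1287
E(R) = R_f + β × MRP = 3.92% + 0.1287 × 8.48% = 5.01%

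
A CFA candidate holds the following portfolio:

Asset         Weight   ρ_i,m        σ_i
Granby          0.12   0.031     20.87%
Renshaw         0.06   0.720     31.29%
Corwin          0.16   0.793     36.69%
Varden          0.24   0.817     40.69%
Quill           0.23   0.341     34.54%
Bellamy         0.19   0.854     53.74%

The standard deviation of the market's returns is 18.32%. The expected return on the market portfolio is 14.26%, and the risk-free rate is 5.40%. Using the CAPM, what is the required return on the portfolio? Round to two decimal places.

17.73%

β_Granby = 0.031 × 20.87% / 18.32% = 0.0353
β_Renshaw = 0.720 × 31.29% / 18.32% = 1.2297
β_Corwin = 0.793 × 36.69% / 18.32% = 1.5882
β_Varden = 0.817 × 40.69% / 18.32% = 1.8146
β_Quill = 0.341 × 34.54% / 18.32% = 0.6429
β_Bellamy = 0.854 × 53.74% / 18.32% = 2.5051
β_P = Σ w_i β_i = 0.12×0.0353 + 0.06×1.2297 + 0.16×1.5882 + 0.24×1.8146 + 0.23×0.6429 + 0.19×2.5051 = 1.3915
MRP = 14.26% − 5.40% = 8.86%
E(R_P) = R_f + β_P × MRP = 5.40% + 1.3915 × 8.86% = 17.73%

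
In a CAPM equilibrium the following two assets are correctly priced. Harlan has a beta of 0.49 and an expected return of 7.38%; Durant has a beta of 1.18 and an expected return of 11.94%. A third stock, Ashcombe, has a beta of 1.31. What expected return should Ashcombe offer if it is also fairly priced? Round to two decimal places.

MRP (SML slope) = (11.94% − 7.38%) / (1.18 − 0.49) = 4.56% / 0.69 = 6.6087%
R_f (intercept) = 7.38% − 0.49 × 6.6087% = 4.1417%
E(R_Ashcombe) = R_f + β × MRP = 4.1417% + 1.31 × 6.6087% = 12.80%

12.80%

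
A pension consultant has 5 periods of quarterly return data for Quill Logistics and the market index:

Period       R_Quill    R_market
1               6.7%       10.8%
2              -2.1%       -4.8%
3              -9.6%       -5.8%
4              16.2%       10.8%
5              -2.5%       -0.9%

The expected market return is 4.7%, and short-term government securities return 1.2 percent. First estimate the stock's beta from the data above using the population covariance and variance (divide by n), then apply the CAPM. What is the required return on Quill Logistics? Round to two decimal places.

Mean R_i = (6.7 − 2.1 − 9.6 + 16.2 − 2.5) / 5 = 1.7400%
Mean R_m = (10.8 − 4.8 − 5.8 + 10.8 − 0.9) / 5 = 2.0200%
Σ(R_i − R̄_i)(R_m − R̄_m) = 297.7560  ⇒  Cov = 297.7560 / 5 = 59.5512
Σ(R_m − R̄_m)² = 270.3680  ⇒  Var(R_m) = 270.3680 / 5 = 54.0736
β = Cov / Var(R_m) = 59.5512 / 54.0736 = 1.1013
MRP = 4.7% − 1.2% = 3.50%
E(R) = R_f + β × MRP = 1.2% + 1.1013 × 3.5% = 5.05%

5.05%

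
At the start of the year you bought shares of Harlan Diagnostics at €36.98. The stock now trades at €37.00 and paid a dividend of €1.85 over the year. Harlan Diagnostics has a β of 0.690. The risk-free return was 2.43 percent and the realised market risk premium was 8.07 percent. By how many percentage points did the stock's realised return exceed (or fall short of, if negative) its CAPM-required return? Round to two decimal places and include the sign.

Realised HPR = (P1 + D1 − P0) / P0 = (37.00 + 1.85 − 36.98) / 36.98 = 1.87 / 36.98 = 5.0568%
CAPM required = R_f + β·MRP = 2.43% + 0.690 × 8.07% = 7.99830%
α = realised − required = 5.0568% − 7.99830% = -2.94%

-2.94%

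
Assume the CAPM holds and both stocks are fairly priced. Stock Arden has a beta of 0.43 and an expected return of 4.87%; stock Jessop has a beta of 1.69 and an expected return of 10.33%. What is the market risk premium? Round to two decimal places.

4.33%

Both satisfy E(R) = R_f + β·MRP, so the slope of the SML is
MRP = (10.33% − 4.87%) / (1.69 − 0.43) = 5.46% / 1.26 = 4.3333%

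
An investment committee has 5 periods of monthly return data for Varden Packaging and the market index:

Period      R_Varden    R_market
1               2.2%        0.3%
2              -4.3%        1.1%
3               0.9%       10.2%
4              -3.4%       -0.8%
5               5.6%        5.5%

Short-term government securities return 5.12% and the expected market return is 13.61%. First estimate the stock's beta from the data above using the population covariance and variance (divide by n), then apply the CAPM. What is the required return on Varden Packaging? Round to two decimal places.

Mean R_i = (2.2 − 4.3 + 0.9 − 3.4 + 5.6) / 5 = 0.2000%
Mean R_m = (0.3 + 1.1 + 10.2 − 0.8 + 5.5) / 5 = 3.2600%
Σ(R_i − R̄_i)(R_m − R̄_m) = 35.3700  ⇒  Cov = 35.3700 / 5 = 7.0740
Σ(R_m − R̄_m)² = 83.0920  ⇒  Var(R_m) = 83.0920 / 5 = 16.6184
β = Cov / Var(R_m) = 7.0740 / 16.6184 = 0.4257
MRP = 13.61% − 5.12% = 8.49%
E(R) = R_f + β × MRP = 5.12% + 0.4257 × 8.49% = 8.73%

8.73%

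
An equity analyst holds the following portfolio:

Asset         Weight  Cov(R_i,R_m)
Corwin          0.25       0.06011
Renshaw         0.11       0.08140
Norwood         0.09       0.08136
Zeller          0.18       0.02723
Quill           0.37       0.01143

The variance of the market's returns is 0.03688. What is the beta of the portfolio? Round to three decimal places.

1.096

β_Corwin = 0.06011 / 0.03688 = 1.6299
β_Renshaw = 0.08140 / 0.03688 = 2.2072
β_Norwood = 0.08136 / 0.03688 = 2.2061
β_Zeller = 0.02723 / 0.03688 = 0.7383
β_Quill = 0.01143 / 0.03688 = 0.3099
β_P = Σ w_i β_i = 0.25×1.6299 + 0.11×2.2072 + 0.09×2.2061 + 0.18×0.7383 + 0.37×0.3099 = 1.0964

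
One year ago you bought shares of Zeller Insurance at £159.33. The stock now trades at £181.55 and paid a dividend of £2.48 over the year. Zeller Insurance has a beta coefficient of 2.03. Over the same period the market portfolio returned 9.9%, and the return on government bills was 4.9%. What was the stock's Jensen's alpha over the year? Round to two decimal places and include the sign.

+0.45%

Realised HPR = (P1 + D1 − P0) / P0 = (181.55 + 2.48 − 159.33) / 159.33 = 24.70 / 159.33 = 15.5024%
MRP = 9.9% − 4.9% = 5.00%
CAPM required = R_f + β·MRP = 4.9% + 2.03 × 5.0% = 15.0500%
α = realised − required = 15.5024% − 15.0500% = +0.45%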